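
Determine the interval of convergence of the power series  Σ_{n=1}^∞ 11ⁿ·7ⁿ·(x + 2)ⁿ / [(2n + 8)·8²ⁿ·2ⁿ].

[-282/77, -26/77)

Ratio test: |a_{n+1}/a_n| = [(2n + 8)/(2(n+1) + 8)] · 11·7/(64·2) → 77/128 as n → ∞.
Convergence for |x + 2| · 77/128 < 1, i.e. |x + 2| < 128/77. So R = 128/77.
Endpoint x = -26/77: the terms are asymptotic to a nonzero constant times 1/n, so the series diverges by limit comparison with Σ 1/n.
Endpoint x = -282/77: convergence follows from the alternating series test (terms decrease monotonically to 0).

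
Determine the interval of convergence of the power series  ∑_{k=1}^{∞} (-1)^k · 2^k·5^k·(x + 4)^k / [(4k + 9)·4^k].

(-22/5, -18/5]

Ratio test: |a_{k+1}/a_k| = [(4k + 9)/(4(k+1) + 9)] · 2·5/4 → 5/2 as k → ∞.
Hence the series converges for |x + 4| < 1/(5/2) = 2/5, so the radius of convergence is 2/5.
Check x = -18/5: convergence follows from the alternating series test (terms decrease monotonically to 0).
Endpoint x = -22/5: the terms are asymptotic to a nonzero constant times 1/k, so the series diverges by limit comparison with Σ 1/k.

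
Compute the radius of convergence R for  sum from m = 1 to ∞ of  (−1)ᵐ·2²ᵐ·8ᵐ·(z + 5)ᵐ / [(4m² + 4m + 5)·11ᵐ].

Apply the ratio test: |a_{m+1}| / |a_m| = [(4m² + 4m + 5)/(4(m+1)² + 4(m+1) + 5)] · 4·8/11, which tends to 32/11 as m → ∞.
Convergence for |z + 5| · 32/11 < 1, i.e. |z + 5| < 11/32. So R = 11/32.

R = 11/32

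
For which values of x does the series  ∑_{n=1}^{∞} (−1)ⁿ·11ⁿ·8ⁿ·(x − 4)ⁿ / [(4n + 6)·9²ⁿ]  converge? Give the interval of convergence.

Ratio test: |a_{n+1}/a_n| = [(4n + 6)/(4(n+1) + 6)] · 11·8/81 → 88/81 as n → ∞.
Thus R = 1/(88/81) = 81/88.
Check x = 433/88: an alternating series whose terms decrease to 0 in absolute value, so it converges by the Leibniz criterion.
When x = 271/88, the terms behave like c/n; limit comparison with the harmonic series gives divergence.

(271/88, 433/88]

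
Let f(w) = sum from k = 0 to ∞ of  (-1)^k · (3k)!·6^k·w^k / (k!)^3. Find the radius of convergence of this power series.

R = 1/162

Apply the ratio test: |a_{k+1}| / |a_k| = (3k+1)·(3k+2)·(3k+3)/(k+1)³ · 6, which tends to 162 as k → ∞.
Convergence for |w| · 162 < 1, i.e. |w| < 1/162. So R = 1/162.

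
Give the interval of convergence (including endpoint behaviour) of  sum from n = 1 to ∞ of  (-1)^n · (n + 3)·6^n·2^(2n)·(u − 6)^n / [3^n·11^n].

(37/8, 59/8)

Apply the ratio test: |a_{n+1}| / |a_n| = [((n+1) + 3)/(n + 3)] · 6·4/(3·11), which tends to 8/11 as n → ∞.
Thus R = 1/(8/11) = 11/8.
Endpoint u = 59/8: the n-th term does not approach 0; divergence by the term test.
At u = 37/8: the terms have absolute value of order n, which does not tend to 0, so the series diverges by the divergence test.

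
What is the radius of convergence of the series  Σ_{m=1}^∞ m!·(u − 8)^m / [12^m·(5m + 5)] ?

By the ratio test, |a_{m+1}/a_m| = (m+1) · 1/12 · (5m + 5)/(5(m+1) + 5) → ∞.
Since the ratio → ∞, the series diverges for every u ≠ 8, and R = 0.

R = 0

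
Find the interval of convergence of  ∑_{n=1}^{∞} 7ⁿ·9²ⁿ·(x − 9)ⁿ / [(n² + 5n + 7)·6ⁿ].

[1699/189, 1703/189]

The ratio of consecutive coefficients is [(n² + 5n + 7)/((n+1)² + 5(n+1) + 7)] · 7·81/6 → 189/2.
Thus R = 1/(189/2) = 2/189.
At x = 1703/189: the series is dominated by a constant times Σ 1/n², which converges (p = 2 > 1).
Endpoint x = 1699/189: absolute convergence follows by limit comparison with Σ 1/n².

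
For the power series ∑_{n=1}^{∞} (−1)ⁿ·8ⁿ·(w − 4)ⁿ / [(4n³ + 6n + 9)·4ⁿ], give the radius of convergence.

R = 1/2

By the ratio test, |a_{n+1}/a_n| = [(4n³ + 6n + 9)/(4(n+1)³ + 6(n+1) + 9)] · 8/4 → 2.
The series converges when 2 · |w − 4| < 1, giving R = 1/2.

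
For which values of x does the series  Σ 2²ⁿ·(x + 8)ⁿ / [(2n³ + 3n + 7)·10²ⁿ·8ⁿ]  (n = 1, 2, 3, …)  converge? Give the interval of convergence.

By the ratio test, |a_{n+1}/a_n| = [(2n³ + 3n + 7)/(2(n+1)³ + 3(n+1) + 7)] · 4/(100·8) → 1/200.
The series converges when 1/200 · |x + 8| < 1, giving R = 200.
Check x = 192: absolute convergence follows by limit comparison with Σ 1/n³.
Endpoint x = -208: absolute convergence follows by limit comparison with Σ 1/n³.

[-208, 192]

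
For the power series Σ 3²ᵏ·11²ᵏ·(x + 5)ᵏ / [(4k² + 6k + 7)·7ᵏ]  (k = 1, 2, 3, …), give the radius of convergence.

R = 7/1089

By the ratio test, |a_{k+1}/a_k| = [(4k² + 6k + 7)/(4(k+1)² + 6(k+1) + 7)] · 9·121/7 → 1089/7.
Thus R = 1/(1089/7) = 7/1089.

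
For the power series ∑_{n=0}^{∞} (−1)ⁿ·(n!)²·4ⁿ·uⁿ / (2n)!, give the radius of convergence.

Apply the ratio test: |a_{n+1}| / |a_n| = (n+1)²/[(2n+1)·(2n+2)] · 4, which tends to 1 as n → ∞.
Convergence for |u| < 1, so R = 1.

R = 1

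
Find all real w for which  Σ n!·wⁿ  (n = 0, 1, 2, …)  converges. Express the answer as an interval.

Apply the ratio test: |a_{n+1}| / |a_n| = (n+1), which tends to ∞ as n → ∞.
The terms grow without bound for any w ≠ 0, so R = 0 (convergence only at w = 0).

{0}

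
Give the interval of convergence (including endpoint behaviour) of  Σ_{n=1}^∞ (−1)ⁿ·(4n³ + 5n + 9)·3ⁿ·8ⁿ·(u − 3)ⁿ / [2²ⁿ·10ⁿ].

(4/3, 14/3)

Ratio test: |a_{n+1}/a_n| = [(4(n+1)³ + 5(n+1) + 9)/(4n³ + 5n + 9)] · 3·8/(4·10) → 3/5 as n → ∞.
Convergence for |u − 3| · 3/5 < 1, i.e. |u − 3| < 5/3. So R = 5/3.
When u = 14/3, the terms have absolute value of order n³, which does not tend to 0, so the series diverges by the divergence test.
Endpoint u = 4/3: the n-th term does not approach 0; divergence by the term test.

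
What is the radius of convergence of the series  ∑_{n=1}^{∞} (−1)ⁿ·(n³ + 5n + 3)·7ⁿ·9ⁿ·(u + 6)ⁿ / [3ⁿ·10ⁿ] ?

Apply the ratio test: |a_{n+1}| / |a_n| = [((n+1)³ + 5(n+1) + 3)/(n³ + 5n + 3)] · 7·9/(3·10), which tends to 21/10 as n → ∞.
Convergence for |u + 6| · 21/10 < 1, i.e. |u + 6| < 10/21. So R = 10/21.

R = 10/21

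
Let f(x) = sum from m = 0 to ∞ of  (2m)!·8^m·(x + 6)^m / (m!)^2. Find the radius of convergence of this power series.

Ratio test: |a_{m+1}/a_m| = (2m+1)·(2m+2)/(m+1)² · 8 → 32 as m → ∞.
Hence the series converges for |x + 6| < 1/(32) = 1/32, so the radius of convergence is 1/32.

R = 1/32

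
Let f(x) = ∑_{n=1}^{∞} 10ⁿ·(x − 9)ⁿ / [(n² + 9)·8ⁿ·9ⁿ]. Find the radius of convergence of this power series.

R = 36/5

The ratio of consecutive coefficients is [(n² + 9)/((n+1)² + 9)] · 10/(8·9) → 5/36.
Thus R = 1/(5/36) = 36/5.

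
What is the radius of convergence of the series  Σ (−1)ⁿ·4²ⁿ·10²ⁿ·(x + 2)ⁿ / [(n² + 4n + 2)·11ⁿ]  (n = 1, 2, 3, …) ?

R = 11/1600

The ratio of consecutive coefficients is [(n² + 4n + 2)/((n+1)² + 4(n+1) + 2)] · 16·100/11 → 1600/11.
Convergence for |x + 2| · 1600/11 < 1, i.e. |x + 2| < 11/1600. So R = 11/1600.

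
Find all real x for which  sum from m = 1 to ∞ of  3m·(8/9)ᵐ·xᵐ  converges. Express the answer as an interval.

By the ratio test, |a_{m+1}/a_m| = [3(m+1)/3m] · 8/9 → 8/9.
The series converges when 8/9 · |x| < 1, giving R = 9/8.
At x = 9/8: the terms have absolute value of order m, which does not tend to 0, so the series diverges by the divergence test.
Check x = -9/8: the m-th term does not approach 0; divergence by the term test.

(-9/8, 9/8)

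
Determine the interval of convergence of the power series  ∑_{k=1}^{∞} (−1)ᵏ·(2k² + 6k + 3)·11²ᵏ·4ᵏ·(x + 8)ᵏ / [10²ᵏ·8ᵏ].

(-1168/121, -768/121)

Apply the ratio test: |a_{k+1}| / |a_k| = [(2(k+1)² + 6(k+1) + 3)/(2k² + 6k + 3)] · 121·4/(100·8), which tends to 121/200 as k → ∞.
The series converges when 121/200 · |x + 8| < 1, giving R = 200/121.
Endpoint x = -768/121: the terms have absolute value of order k², which does not tend to 0, so the series diverges by the divergence test.
When x = -1168/121, the terms have absolute value of order k², which does not tend to 0, so the series diverges by the divergence test.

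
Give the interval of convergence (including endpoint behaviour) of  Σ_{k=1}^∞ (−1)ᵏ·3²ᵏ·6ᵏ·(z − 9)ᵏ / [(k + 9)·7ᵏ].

Apply the ratio test: |a_{k+1}| / |a_k| = [(k + 9)/((k+1) + 9)] · 9·6/7, which tends to 54/7 as k → ∞.
Hence the series converges for |z − 9| < 1/(54/7) = 7/54, so the radius of convergence is 7/54.
Check z = 493/54: the terms alternate in sign and decrease monotonically to 0 in absolute value (size ~ c/k), so the alternating series test gives convergence.
Check z = 479/54: the terms behave like c/k; limit comparison with the harmonic series gives divergence.

(479/54, 493/54]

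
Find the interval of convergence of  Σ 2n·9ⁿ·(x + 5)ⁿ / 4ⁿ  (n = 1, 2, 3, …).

By the ratio test, |a_{n+1}/a_n| = [2(n+1)/2n] · 9/4 → 9/4.
Thus R = 1/(9/4) = 4/9.
When x = -41/9, the n-th term does not approach 0; divergence by the term test.
Check x = -49/9: the n-th term does not approach 0; divergence by the term test.

(-49/9, -41/9)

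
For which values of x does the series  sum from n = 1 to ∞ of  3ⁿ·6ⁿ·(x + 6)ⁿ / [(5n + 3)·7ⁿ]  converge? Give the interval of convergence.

[-115/18, -101/18)

Apply the ratio test: |a_{n+1}| / |a_n| = [(5n + 3)/(5(n+1) + 3)] · 3·6/7, which tends to 18/7 as n → ∞.
Hence the series converges for |x + 6| < 1/(18/7) = 7/18, so the radius of convergence is 7/18.
When x = -101/18, the terms behave like c/n; limit comparison with the harmonic series gives divergence.
Check x = -115/18: an alternating series whose terms decrease to 0 in absolute value, so it converges by the Leibniz criterion.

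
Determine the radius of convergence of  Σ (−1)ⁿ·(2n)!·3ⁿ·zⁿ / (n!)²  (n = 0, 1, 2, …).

R = 1/12

Ratio test: |a_{n+1}/a_n| = (2n+1)·(2n+2)/(n+1)² · 3 → 12 as n → ∞.
Thus R = 1/(12) = 1/12.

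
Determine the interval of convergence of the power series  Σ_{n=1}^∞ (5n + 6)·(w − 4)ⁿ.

The ratio of consecutive coefficients is (5(n+1) + 6)/(5n + 6) → 1.
Hence R = 1.
When w = 5, the n-th term does not approach 0; divergence by the term test.
When w = 3, the terms have absolute value of order n, which does not tend to 0, so the series diverges by the divergence test.

(3, 5)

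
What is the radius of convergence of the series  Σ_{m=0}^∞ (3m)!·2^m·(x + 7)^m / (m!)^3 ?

R = 1/54

By the ratio test, |a_{m+1}/a_m| = (3m+1)·(3m+2)·(3m+3)/(m+1)³ · 2 → 54.
The series converges when 54 · |x + 7| < 1, giving R = 1/54.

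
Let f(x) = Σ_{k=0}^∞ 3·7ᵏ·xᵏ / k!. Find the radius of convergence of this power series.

Apply the ratio test: |a_{k+1}| / |a_k| = 3/3 · 7 · 1/(k+1), which tends to 0 as k → ∞.
The limit is 0, so the series converges for all x; R = ∞.

R = ∞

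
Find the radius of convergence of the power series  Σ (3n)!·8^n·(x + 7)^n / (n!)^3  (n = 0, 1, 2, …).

R = 1/216

The ratio of consecutive coefficients is (3n+1)·(3n+2)·(3n+3)/(n+1)³ · 8 → 216.
The series converges when 216 · |x + 7| < 1, giving R = 1/216.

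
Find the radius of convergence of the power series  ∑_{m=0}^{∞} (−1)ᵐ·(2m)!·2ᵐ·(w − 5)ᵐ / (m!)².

By the ratio test, |a_{m+1}/a_m| = (2m+1)·(2m+2)/(m+1)² · 2 → 8.
Thus R = 1/(8) = 1/8.

R = 1/8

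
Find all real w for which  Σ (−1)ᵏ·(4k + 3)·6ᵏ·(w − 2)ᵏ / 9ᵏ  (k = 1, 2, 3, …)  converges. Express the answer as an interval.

(1/2, 7/2)

Apply the ratio test: |a_{k+1}| / |a_k| = [(4(k+1) + 3)/(4k + 3)] · 6/9, which tends to 2/3 as k → ∞.
The series converges when 2/3 · |w − 2| < 1, giving R = 3/2.
Endpoint w = 7/2: the terms have absolute value of order k, which does not tend to 0, so the series diverges by the divergence test.
Check w = 1/2: the terms do not tend to 0, so the series diverges.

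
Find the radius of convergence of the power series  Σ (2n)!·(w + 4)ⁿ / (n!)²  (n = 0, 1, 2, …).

R = 1/4

By the ratio test, |a_{n+1}/a_n| = (2n+1)·(2n+2)/(n+1)² → 4.
Hence the series converges for |w + 4| < 1/(4) = 1/4, so the radius of convergence is 1/4.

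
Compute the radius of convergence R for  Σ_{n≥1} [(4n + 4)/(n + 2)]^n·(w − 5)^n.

Root test: |a_n|^(1/n) = (4n + 4)/(n + 2) → 4.
Thus R = 1/(4) = 1/4.

R = 1/4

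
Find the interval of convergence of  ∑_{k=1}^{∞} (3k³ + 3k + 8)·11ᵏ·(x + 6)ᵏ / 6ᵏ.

By the ratio test, |a_{k+1}/a_k| = [(3(k+1)³ + 3(k+1) + 8)/(3k³ + 3k + 8)] · 11/6 → 11/6.
Hence the series converges for |x + 6| < 1/(11/6) = 6/11, so the radius of convergence is 6/11.
When x = -60/11, the k-th term does not approach 0; divergence by the term test.
Check x = -72/11: the k-th term does not approach 0; divergence by the term test.

(-72/11, -60/11)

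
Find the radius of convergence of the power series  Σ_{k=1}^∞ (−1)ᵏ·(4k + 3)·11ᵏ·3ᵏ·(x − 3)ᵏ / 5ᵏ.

R = 5/33

Apply the ratio test: |a_{k+1}| / |a_k| = [(4(k+1) + 3)/(4k + 3)] · 11·3/5, which tends to 33/5 as k → ∞.
Thus R = 1/(33/5) = 5/33.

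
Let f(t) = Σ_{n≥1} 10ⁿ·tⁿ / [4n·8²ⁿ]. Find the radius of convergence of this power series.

R = 32/5

By the ratio test, |a_{n+1}/a_n| = [4n/4(n+1)] · 10/64 → 5/32.
Hence the series converges for |t| < 1/(5/32) = 32/5, so the radius of convergence is 32/5.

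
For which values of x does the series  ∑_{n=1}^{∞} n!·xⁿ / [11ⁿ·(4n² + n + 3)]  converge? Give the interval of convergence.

Apply the ratio test: |a_{n+1}| / |a_n| = (n+1) · 1/11 · (4n² + n + 3)/(4(n+1)² + (n+1) + 3), which tends to ∞ as n → ∞.
Since the ratio → ∞, the series diverges for every x ≠ 0, and R = 0.

{0}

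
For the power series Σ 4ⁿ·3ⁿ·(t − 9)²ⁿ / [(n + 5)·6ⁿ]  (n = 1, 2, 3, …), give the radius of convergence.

R = √2/2

By the ratio test, |a_{n+1}/a_n| = [(n + 5)/((n+1) + 5)] · 4·3/6 → 2.
Since the exponent of (t − 9) increases by 2 each term, convergence requires |t − 9|² < 1/2, hence R = √2/2.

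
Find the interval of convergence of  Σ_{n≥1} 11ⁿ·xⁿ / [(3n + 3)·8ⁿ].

[-8/11, 8/11)

By the ratio test, |a_{n+1}/a_n| = [(3n + 3)/(3(n+1) + 3)] · 11/8 → 11/8.
Hence the series converges for |x| < 1/(11/8) = 8/11, so the radius of convergence is 8/11.
Endpoint x = 8/11: the terms are asymptotic to a nonzero constant times 1/n, so the series diverges by limit comparison with Σ 1/n.
At x = -8/11: the terms alternate in sign and decrease monotonically to 0 in absolute value (size ~ c/n), so the alternating series test gives convergence.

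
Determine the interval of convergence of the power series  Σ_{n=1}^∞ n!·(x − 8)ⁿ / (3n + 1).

The ratio of consecutive coefficients is (n+1) · (3n + 1)/(3(n+1) + 1) → ∞.
The ratio grows without bound, so the series diverges whenever (x − 8) ≠ 0; it converges only at x = 8. R = 0.

{8}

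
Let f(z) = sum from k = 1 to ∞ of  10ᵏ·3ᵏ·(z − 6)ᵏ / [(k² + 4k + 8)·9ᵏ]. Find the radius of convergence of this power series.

Apply the ratio test: |a_{k+1}| / |a_k| = [(k² + 4k + 8)/((k+1)² + 4(k+1) + 8)] · 10·3/9, which tends to 10/3 as k → ∞.
The series converges when 10/3 · |z − 6| < 1, giving R = 3/10.

R = 3/10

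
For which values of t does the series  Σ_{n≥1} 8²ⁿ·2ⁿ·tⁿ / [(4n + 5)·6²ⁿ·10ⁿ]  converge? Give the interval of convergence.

[-45/16, 45/16)

By the ratio test, |a_{n+1}/a_n| = [(4n + 5)/(4(n+1) + 5)] · 64·2/(36·10) → 16/45.
Hence the series converges for |t| < 1/(16/45) = 45/16, so the radius of convergence is 45/16.
Endpoint t = 45/16: comparison with the harmonic series Σ 1/n shows the series diverges.
Endpoint t = -45/16: an alternating series whose terms decrease to 0 in absolute value, so it converges by the Leibniz criterion.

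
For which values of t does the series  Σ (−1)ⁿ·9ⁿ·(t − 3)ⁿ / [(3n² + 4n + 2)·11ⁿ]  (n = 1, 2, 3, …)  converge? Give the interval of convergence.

By the ratio test, |a_{n+1}/a_n| = [(3n² + 4n + 2)/(3(n+1)² + 4(n+1) + 2)] · 9/11 → 9/11.
Hence the series converges for |t − 3| < 1/(9/11) = 11/9, so the radius of convergence is 11/9.
When t = 38/9, the series is dominated by a constant times Σ 1/n², which converges (p = 2 > 1).
When t = 16/9, absolute convergence follows by limit comparison with Σ 1/n².

[16/9, 38/9]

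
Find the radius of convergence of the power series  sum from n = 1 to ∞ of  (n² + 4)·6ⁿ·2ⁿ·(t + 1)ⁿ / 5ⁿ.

R = 5/12

By the ratio test, |a_{n+1}/a_n| = [((n+1)² + 4)/(n² + 4)] · 6·2/5 → 12/5.
The series converges when 12/5 · |t + 1| < 1, giving R = 5/12.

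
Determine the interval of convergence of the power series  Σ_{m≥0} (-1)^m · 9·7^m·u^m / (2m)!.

By the ratio test, |a_{m+1}/a_m| = 9/9 · 7 · 1/[(2m+1)·(2m+2)] → 0.
The ratio tends to 0 regardless of u, hence R = ∞.

(−∞, ∞)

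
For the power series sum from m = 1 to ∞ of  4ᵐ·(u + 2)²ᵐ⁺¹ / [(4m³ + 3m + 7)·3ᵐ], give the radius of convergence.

By the ratio test, |a_{m+1}/a_m| = [(4m³ + 3m + 7)/(4(m+1)³ + 3(m+1) + 7)] · 4/3 → 4/3.
Successive powers of (u + 2) differ by 2, so the series converges when |u + 2|² · 4/3 < 1, i.e. |u + 2| < √(3/4). So R = √3/2.

R = √3/2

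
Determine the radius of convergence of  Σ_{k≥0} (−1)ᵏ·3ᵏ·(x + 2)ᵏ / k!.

Apply the ratio test: |a_{k+1}| / |a_k| = 3 · 1/(k+1), which tends to 0 as k → ∞.
The limit is 0, so the series converges for all x; R = ∞.

R = ∞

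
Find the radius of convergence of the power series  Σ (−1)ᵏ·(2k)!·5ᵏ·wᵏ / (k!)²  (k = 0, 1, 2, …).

R = 1/20

The ratio of consecutive coefficients is (2k+1)·(2k+2)/(k+1)² · 5 → 20.
The series converges when 20 · |w| < 1, giving R = 1/20.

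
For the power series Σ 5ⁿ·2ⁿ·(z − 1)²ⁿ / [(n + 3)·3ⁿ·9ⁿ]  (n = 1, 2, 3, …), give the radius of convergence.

Ratio test: |a_{n+1}/a_n| = [(n + 3)/((n+1) + 3)] · 5·2/(3·9) → 10/27 as n → ∞.
Writing y = (z − 1)², the series in y has radius 27/10, so |z − 1| < √(27/10) and R = 3√30/10.

R = 3√30/10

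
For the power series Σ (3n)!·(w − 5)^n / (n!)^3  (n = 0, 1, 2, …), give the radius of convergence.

The ratio of consecutive coefficients is (3n+1)·(3n+2)·(3n+3)/(n+1)³ → 27.
Convergence for |w − 5| · 27 < 1, i.e. |w − 5| < 1/27. So R = 1/27.

R = 1/27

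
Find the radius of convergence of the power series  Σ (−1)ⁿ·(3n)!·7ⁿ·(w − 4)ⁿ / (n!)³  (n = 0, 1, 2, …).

R = 1/189

By the ratio test, |a_{n+1}/a_n| = (3n+1)·(3n+2)·(3n+3)/(n+1)³ · 7 → 189.
Hence the series converges for |w − 4| < 1/(189) = 1/189, so the radius of convergence is 1/189.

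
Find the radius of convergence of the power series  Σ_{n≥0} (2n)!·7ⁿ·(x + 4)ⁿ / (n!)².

Ratio test: |a_{n+1}/a_n| = (2n+1)·(2n+2)/(n+1)² · 7 → 28 as n → ∞.
The series converges when 28 · |x + 4| < 1, giving R = 1/28.

R = 1/28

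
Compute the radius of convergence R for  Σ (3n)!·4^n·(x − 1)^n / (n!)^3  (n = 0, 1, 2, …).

Ratio test: |a_{n+1}/a_n| = (3n+1)·(3n+2)·(3n+3)/(n+1)³ · 4 → 108 as n → ∞.
Convergence for |x − 1| · 108 < 1, i.e. |x − 1| < 1/108. So R = 1/108.

R = 1/108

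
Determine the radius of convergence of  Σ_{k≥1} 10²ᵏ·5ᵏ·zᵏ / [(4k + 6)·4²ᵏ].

Ratio test: |a_{k+1}/a_k| = [(4k + 6)/(4(k+1) + 6)] · 100·5/16 → 125/4 as k → ∞.
Thus R = 1/(125/4) = 4/125.

R = 4/125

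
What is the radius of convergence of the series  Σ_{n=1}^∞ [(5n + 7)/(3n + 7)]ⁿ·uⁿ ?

R = 3/5

By the Cauchy root test, |a_n|^(1/n) = (5n + 7)/(3n + 7) → 5/3.
Hence the series converges for |u| < 1/(5/3) = 3/5, so the radius of convergence is 3/5.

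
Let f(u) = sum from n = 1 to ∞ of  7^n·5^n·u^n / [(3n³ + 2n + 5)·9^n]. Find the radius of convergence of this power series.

R = 9/35

Ratio test: |a_{n+1}/a_n| = [(3n³ + 2n + 5)/(3(n+1)³ + 2(n+1) + 5)] · 7·5/9 → 35/9 as n → ∞.
Thus R = 1/(35/9) = 9/35.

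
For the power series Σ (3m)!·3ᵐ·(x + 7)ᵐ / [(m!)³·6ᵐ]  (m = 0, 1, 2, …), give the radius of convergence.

R = 2/27

Ratio test: |a_{m+1}/a_m| = (3m+1)·(3m+2)·(3m+3)/(m+1)³ · 3/6 → 27/2 as m → ∞.
Thus R = 1/(27/2) = 2/27.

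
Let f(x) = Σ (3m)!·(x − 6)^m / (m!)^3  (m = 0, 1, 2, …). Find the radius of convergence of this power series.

R = 1/27

By the ratio test, |a_{m+1}/a_m| = (3m+1)·(3m+2)·(3m+3)/(m+1)³ → 27.
Hence the series converges for |x − 6| < 1/(27) = 1/27, so the radius of convergence is 1/27.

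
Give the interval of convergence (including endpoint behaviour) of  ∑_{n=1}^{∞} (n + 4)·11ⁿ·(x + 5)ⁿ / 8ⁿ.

Ratio test: |a_{n+1}/a_n| = [((n+1) + 4)/(n + 4)] · 11/8 → 11/8 as n → ∞.
The series converges when 11/8 · |x + 5| < 1, giving R = 8/11.
Endpoint x = -47/11: the n-th term does not approach 0; divergence by the term test.
At x = -63/11: the terms do not tend to 0, so the series diverges.

(-63/11, -47/11)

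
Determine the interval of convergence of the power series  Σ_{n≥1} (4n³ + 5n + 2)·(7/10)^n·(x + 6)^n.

The ratio of consecutive coefficients is [(4(n+1)³ + 5(n+1) + 2)/(4n³ + 5n + 2)] · 7/10 → 7/10.
The series converges when 7/10 · |x + 6| < 1, giving R = 10/7.
At x = -32/7: the n-th term does not approach 0; divergence by the term test.
When x = -52/7, the terms have absolute value of order n³, which does not tend to 0, so the series diverges by the divergence test.

(-52/7, -32/7)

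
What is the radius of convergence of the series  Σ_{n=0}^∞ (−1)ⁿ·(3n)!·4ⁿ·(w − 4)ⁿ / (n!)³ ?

R = 1/108

Apply the ratio test: |a_{n+1}| / |a_n| = (3n+1)·(3n+2)·(3n+3)/(n+1)³ · 4, which tends to 108 as n → ∞.
Convergence for |w − 4| · 108 < 1, i.e. |w − 4| < 1/108. So R = 1/108.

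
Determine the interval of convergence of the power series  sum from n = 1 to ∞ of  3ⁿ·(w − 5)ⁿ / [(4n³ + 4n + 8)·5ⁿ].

By the ratio test, |a_{n+1}/a_n| = [(4n³ + 4n + 8)/(4(n+1)³ + 4(n+1) + 8)] · 3/5 → 3/5.
Thus R = 1/(3/5) = 5/3.
Check w = 20/3: absolute convergence follows by limit comparison with Σ 1/n³.
Check w = 10/3: absolute convergence follows by limit comparison with Σ 1/n³.

[10/3, 20/3]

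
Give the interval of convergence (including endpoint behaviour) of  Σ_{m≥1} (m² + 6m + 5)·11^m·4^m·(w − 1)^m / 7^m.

(37/44, 51/44)

By the ratio test, |a_{m+1}/a_m| = [((m+1)² + 6(m+1) + 5)/(m² + 6m + 5)] · 11·4/7 → 44/7.
Hence the series converges for |w − 1| < 1/(44/7) = 7/44, so the radius of convergence is 7/44.
Endpoint w = 51/44: the terms do not tend to 0, so the series diverges.
When w = 37/44, the terms have absolute value of order m², which does not tend to 0, so the series diverges by the divergence test.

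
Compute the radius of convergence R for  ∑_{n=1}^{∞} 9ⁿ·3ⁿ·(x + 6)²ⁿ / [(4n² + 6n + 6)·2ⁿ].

The ratio of consecutive coefficients is [(4n² + 6n + 6)/(4(n+1)² + 6(n+1) + 6)] · 9·3/2 → 27/2.
Since the exponent of (x + 6) increases by 2 each term, convergence requires |x + 6|² < 2/27, hence R = √6/9.

R = √6/9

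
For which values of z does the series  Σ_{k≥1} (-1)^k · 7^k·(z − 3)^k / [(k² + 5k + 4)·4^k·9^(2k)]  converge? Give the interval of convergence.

[-303/7, 345/7]

By the ratio test, |a_{k+1}/a_k| = [(k² + 5k + 4)/((k+1)² + 5(k+1) + 4)] · 7/(4·81) → 7/324.
Hence the series converges for |z − 3| < 1/(7/324) = 324/7, so the radius of convergence is 324/7.
At z = 345/7: the terms are on the order of 1/k², so the series converges absolutely by comparison with the p-series (p = 2 > 1).
At z = -303/7: absolute convergence follows by limit comparison with Σ 1/k².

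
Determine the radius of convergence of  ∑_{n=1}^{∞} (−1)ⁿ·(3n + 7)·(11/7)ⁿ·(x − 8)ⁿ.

R = 7/11

Apply the ratio test: |a_{n+1}| / |a_n| = [(3(n+1) + 7)/(3n + 7)] · 11/7, which tends to 11/7 as n → ∞.
Hence the series converges for |x − 8| < 1/(11/7) = 7/11, so the radius of convergence is 7/11.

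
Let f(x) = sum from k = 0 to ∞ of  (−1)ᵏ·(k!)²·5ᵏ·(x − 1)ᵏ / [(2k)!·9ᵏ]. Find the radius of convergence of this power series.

R = 36/5

Apply the ratio test: |a_{k+1}| / |a_k| = (k+1)²/[(2k+1)·(2k+2)] · 5/9, which tends to 5/36 as k → ∞.
The series converges when 5/36 · |x − 1| < 1, giving R = 36/5.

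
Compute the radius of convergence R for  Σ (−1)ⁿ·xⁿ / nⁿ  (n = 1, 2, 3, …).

R = ∞

By the Cauchy root test, |a_n|^(1/n) = 1/n → 0.
The limit is 0 for every x, so R = ∞.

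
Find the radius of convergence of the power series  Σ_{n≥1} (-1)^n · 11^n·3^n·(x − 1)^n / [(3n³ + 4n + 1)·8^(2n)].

By the ratio test, |a_{n+1}/a_n| = [(3n³ + 4n + 1)/(3(n+1)³ + 4(n+1) + 1)] · 11·3/64 → 33/64.
The series converges when 33/64 · |x − 1| < 1, giving R = 64/33.

R = 64/33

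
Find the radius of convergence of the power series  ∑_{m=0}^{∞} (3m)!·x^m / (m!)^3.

R = 1/27

By the ratio test, |a_{m+1}/a_m| = (3m+1)·(3m+2)·(3m+3)/(m+1)³ → 27.
Thus R = 1/(27) = 1/27.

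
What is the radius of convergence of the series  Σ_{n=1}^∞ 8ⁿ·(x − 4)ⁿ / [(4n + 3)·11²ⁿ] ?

By the ratio test, |a_{n+1}/a_n| = [(4n + 3)/(4(n+1) + 3)] · 8/121 → 8/121.
The series converges when 8/121 · |x − 4| < 1, giving R = 121/8.

R = 121/8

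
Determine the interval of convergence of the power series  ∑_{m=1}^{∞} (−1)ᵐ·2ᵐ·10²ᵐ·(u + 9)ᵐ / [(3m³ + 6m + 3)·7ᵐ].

[-1807/200, -1793/200]

The ratio of consecutive coefficients is [(3m³ + 6m + 3)/(3(m+1)³ + 6(m+1) + 3)] · 2·100/7 → 200/7.
Convergence for |u + 9| · 200/7 < 1, i.e. |u + 9| < 7/200. So R = 7/200.
When u = -1793/200, the series is dominated by a constant times Σ 1/m³, which converges (p = 3 > 1).
Check u = -1807/200: the terms are on the order of 1/m³, so the series converges absolutely by comparison with the p-series (p = 3 > 1).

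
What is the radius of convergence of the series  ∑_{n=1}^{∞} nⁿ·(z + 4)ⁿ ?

R = 0

Applying the root test, |a_n|^(1/n) = n → ∞.
The root grows without bound, so R = 0 (convergence only at z = -4).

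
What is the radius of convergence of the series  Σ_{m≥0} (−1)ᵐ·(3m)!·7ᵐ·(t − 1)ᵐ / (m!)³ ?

By the ratio test, |a_{m+1}/a_m| = (3m+1)·(3m+2)·(3m+3)/(m+1)³ · 7 → 189.
Convergence for |t − 1| · 189 < 1, i.e. |t − 1| < 1/189. So R = 1/189.

R = 1/189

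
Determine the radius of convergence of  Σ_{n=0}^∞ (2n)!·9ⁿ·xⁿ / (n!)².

By the ratio test, |a_{n+1}/a_n| = (2n+1)·(2n+2)/(n+1)² · 9 → 36.
Hence the series converges for |x| < 1/(36) = 1/36, so the radius of convergence is 1/36.

R = 1/36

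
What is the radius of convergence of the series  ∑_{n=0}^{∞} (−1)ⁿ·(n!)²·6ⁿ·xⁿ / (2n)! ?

The ratio of consecutive coefficients is (n+1)²/[(2n+1)·(2n+2)] · 6 → 3/2.
Convergence for |x| · 3/2 < 1, i.e. |x| < 2/3. So R = 2/3.

R = 2/3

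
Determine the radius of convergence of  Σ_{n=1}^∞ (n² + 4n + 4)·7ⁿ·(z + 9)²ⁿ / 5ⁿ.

Ratio test: |a_{n+1}/a_n| = [((n+1)² + 4(n+1) + 4)/(n² + 4n + 4)] · 7/5 → 7/5 as n → ∞.
Since the exponent of (z + 9) increases by 2 each term, convergence requires |z + 9|² < 5/7, hence R = √35/7.

R = √35/7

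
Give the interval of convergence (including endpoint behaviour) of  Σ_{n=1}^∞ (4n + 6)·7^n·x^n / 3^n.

By the ratio test, |a_{n+1}/a_n| = [(4(n+1) + 6)/(4n + 6)] · 7/3 → 7/3.
The series converges when 7/3 · |x| < 1, giving R = 3/7.
Endpoint x = 3/7: the n-th term does not approach 0; divergence by the term test.
At x = -3/7: the terms have absolute value of order n, which does not tend to 0, so the series diverges by the divergence test.

(-3/7, 3/7)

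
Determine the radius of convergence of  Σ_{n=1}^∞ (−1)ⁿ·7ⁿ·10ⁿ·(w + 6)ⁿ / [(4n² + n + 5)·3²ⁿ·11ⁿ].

R = 99/70

By the ratio test, |a_{n+1}/a_n| = [(4n² + n + 5)/(4(n+1)² + (n+1) + 5)] · 7·10/(9·11) → 70/99.
The series converges when 70/99 · |w + 6| < 1, giving R = 99/70.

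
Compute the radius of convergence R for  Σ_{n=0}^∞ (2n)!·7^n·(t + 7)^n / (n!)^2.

R = 1/28

Apply the ratio test: |a_{n+1}| / |a_n| = (2n+1)·(2n+2)/(n+1)² · 7, which tends to 28 as n → ∞.
Thus R = 1/(28) = 1/28.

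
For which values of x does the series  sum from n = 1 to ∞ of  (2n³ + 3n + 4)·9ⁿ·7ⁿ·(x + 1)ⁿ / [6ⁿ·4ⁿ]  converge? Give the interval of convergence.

Apply the ratio test: |a_{n+1}| / |a_n| = [(2(n+1)³ + 3(n+1) + 4)/(2n³ + 3n + 4)] · 9·7/(6·4), which tends to 21/8 as n → ∞.
The series converges when 21/8 · |x + 1| < 1, giving R = 8/21.
At x = -13/21: the terms do not tend to 0, so the series diverges.
At x = -29/21: the n-th term does not approach 0; divergence by the term test.

(-29/21, -13/21)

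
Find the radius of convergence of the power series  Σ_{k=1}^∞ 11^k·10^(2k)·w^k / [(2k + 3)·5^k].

R = 1/220

Ratio test: |a_{k+1}/a_k| = [(2k + 3)/(2(k+1) + 3)] · 11·100/5 → 220 as k → ∞.
Thus R = 1/(220) = 1/220.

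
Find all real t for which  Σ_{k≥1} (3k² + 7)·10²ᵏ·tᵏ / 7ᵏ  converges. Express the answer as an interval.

The ratio of consecutive coefficients is [(3(k+1)² + 7)/(3k² + 7)] · 100/7 → 100/7.
Convergence for |t| · 100/7 < 1, i.e. |t| < 7/100. So R = 7/100.
When t = 7/100, the terms have absolute value of order k², which does not tend to 0, so the series diverges by the divergence test.
At t = -7/100: the terms have absolute value of order k², which does not tend to 0, so the series diverges by the divergence test.

(-7/100, 7/100)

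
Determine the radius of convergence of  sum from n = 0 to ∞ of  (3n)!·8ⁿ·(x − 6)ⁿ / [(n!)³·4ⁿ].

Apply the ratio test: |a_{n+1}| / |a_n| = (3n+1)·(3n+2)·(3n+3)/(n+1)³ · 8/4, which tends to 54 as n → ∞.
Thus R = 1/(54) = 1/54.

R = 1/54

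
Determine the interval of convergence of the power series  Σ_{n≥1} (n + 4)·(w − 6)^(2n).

Ratio test: |a_{n+1}/a_n| = ((n+1) + 4)/(n + 4) → 1 as n → ∞.
Successive powers of (w − 6) differ by 2, so the series converges when |w − 6|² · 1 < 1, i.e. |w − 6| < √(1) = 1. So R = 1.
When w = 7, the n-th term does not approach 0; divergence by the term test.
At w = 5: the n-th term does not approach 0; divergence by the term test.

(5, 7)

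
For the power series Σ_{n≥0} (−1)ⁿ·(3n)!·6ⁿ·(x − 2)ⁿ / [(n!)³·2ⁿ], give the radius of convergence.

R = 1/81

The ratio of consecutive coefficients is (3n+1)·(3n+2)·(3n+3)/(n+1)³ · 6/2 → 81.
Thus R = 1/(81) = 1/81.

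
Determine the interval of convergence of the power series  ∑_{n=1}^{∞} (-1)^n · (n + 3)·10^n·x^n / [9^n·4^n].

Ratio test: |a_{n+1}/a_n| = [((n+1) + 3)/(n + 3)] · 10/(9·4) → 5/18 as n → ∞.
Thus R = 1/(5/18) = 18/5.
Endpoint x = 18/5: the terms have absolute value of order n, which does not tend to 0, so the series diverges by the divergence test.
When x = -18/5, the terms do not tend to 0, so the series diverges.

(-18/5, 18/5)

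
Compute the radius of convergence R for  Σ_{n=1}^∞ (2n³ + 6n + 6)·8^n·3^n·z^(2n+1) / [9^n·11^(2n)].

R = 11√6/4

Apply the ratio test: |a_{n+1}| / |a_n| = [(2(n+1)³ + 6(n+1) + 6)/(2n³ + 6n + 6)] · 8·3/(9·121), which tends to 8/363 as n → ∞.
Since the exponent of z increases by 2 each term, convergence requires |z|² < 363/8, hence R = 11√6/4.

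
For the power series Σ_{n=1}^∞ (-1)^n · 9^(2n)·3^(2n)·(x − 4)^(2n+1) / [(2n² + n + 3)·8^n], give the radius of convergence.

Apply the ratio test: |a_{n+1}| / |a_n| = [(2n² + n + 3)/(2(n+1)² + (n+1) + 3)] · 81·9/8, which tends to 729/8 as n → ∞.
Since the exponent of (x − 4) increases by 2 each term, convergence requires |x − 4|² < 8/729, hence R = 2√2/27.

R = 2√2/27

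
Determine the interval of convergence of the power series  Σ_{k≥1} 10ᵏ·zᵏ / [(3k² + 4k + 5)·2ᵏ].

[-1/5, 1/5]

Ratio test: |a_{k+1}/a_k| = [(3k² + 4k + 5)/(3(k+1)² + 4(k+1) + 5)] · 10/2 → 5 as k → ∞.
Hence the series converges for |z| < 1/(5) = 1/5, so the radius of convergence is 1/5.
Endpoint z = 1/5: the terms are on the order of 1/k², so the series converges absolutely by comparison with the p-series (p = 2 > 1).
When z = -1/5, absolute convergence follows by limit comparison with Σ 1/k².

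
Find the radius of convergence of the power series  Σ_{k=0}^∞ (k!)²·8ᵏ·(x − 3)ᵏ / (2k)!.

R = 1/2

By the ratio test, |a_{k+1}/a_k| = (k+1)²/[(2k+1)·(2k+2)] · 8 → 2.
The series converges when 2 · |x − 3| < 1, giving R = 1/2.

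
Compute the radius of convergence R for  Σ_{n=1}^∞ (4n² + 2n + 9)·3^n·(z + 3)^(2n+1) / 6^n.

R = √2

Ratio test: |a_{n+1}/a_n| = [(4(n+1)² + 2(n+1) + 9)/(4n² + 2n + 9)] · 3/6 → 1/2 as n → ∞.
Since the exponent of (z + 3) increases by 2 each term, convergence requires |z + 3|² < 2, hence R = √2.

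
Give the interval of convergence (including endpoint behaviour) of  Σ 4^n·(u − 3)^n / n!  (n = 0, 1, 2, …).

By the ratio test, |a_{n+1}/a_n| = 4 · 1/(n+1) → 0.
Since the limit is 0 < 1 for every u, the series converges on all of ℝ and R = ∞.

(−∞, ∞)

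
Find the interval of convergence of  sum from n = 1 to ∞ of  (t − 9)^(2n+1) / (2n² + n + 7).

[8, 10]

By the ratio test, |a_{n+1}/a_n| = (2n² + n + 7)/(2(n+1)² + (n+1) + 7) → 1.
Successive powers of (t − 9) differ by 2, so the series converges when |t − 9|² · 1 < 1, i.e. |t − 9| < √(1) = 1. So R = 1.
Endpoint t = 10: absolute convergence follows by limit comparison with Σ 1/n².
Endpoint t = 8: the terms are on the order of 1/n², so the series converges absolutely by comparison with the p-series (p = 2 > 1).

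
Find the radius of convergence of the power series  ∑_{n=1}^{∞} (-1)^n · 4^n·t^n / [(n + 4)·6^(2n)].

The ratio of consecutive coefficients is [(n + 4)/((n+1) + 4)] · 4/36 → 1/9.
Thus R = 1/(1/9) = 9.

R = 9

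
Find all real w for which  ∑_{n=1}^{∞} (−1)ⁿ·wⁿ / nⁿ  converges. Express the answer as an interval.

(−∞, ∞)

By the Cauchy root test, |a_n|^(1/n) = 1/n → 0.
The limit is 0 for every w, so R = ∞.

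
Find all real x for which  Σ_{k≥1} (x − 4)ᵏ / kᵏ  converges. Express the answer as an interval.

By the Cauchy root test, |a_k|^(1/k) = 1/k → 0.
The limit is 0 for every x, so R = ∞.

(−∞, ∞)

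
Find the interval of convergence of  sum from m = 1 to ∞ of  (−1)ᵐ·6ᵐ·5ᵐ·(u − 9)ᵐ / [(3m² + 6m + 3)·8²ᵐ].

By the ratio test, |a_{m+1}/a_m| = [(3m² + 6m + 3)/(3(m+1)² + 6(m+1) + 3)] · 6·5/64 → 15/32.
The series converges when 15/32 · |u − 9| < 1, giving R = 32/15.
At u = 167/15: absolute convergence follows by limit comparison with Σ 1/m².
Endpoint u = 103/15: absolute convergence follows by limit comparison with Σ 1/m².

[103/15, 167/15]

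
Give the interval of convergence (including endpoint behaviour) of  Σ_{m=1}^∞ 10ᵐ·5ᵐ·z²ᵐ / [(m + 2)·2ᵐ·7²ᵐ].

Ratio test: |a_{m+1}/a_m| = [(m + 2)/((m+1) + 2)] · 10·5/(2·49) → 25/49 as m → ∞.
Writing y = z², the series in y has radius 49/25, so |z| < √(49/25) = 7/5 and R = 7/5.
At z = 7/5: the terms behave like c/m; limit comparison with the harmonic series gives divergence.
At z = -7/5: the terms behave like c/m; limit comparison with the harmonic series gives divergence.

(-7/5, 7/5)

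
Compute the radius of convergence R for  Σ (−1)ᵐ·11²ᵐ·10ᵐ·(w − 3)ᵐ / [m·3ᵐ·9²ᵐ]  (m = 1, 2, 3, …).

R = 243/1210

By the ratio test, |a_{m+1}/a_m| = [m/(m+1)] · 121·10/(3·81) → 1210/243.
Convergence for |w − 3| · 1210/243 < 1, i.e. |w − 3| < 243/1210. So R = 243/1210.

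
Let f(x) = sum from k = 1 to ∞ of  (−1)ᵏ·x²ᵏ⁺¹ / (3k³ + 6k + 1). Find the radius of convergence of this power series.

The ratio of consecutive coefficients is (3k³ + 6k + 1)/(3(k+1)³ + 6(k+1) + 1) → 1.
Since the exponent of x increases by 2 each term, convergence requires |x|² < 1, hence R = 1.

R = 1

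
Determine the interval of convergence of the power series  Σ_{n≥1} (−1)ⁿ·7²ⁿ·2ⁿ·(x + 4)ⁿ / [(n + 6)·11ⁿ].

(-403/98, -381/98]

Apply the ratio test: |a_{n+1}| / |a_n| = [(n + 6)/((n+1) + 6)] · 49·2/11, which tends to 98/11 as n → ∞.
The series converges when 98/11 · |x + 4| < 1, giving R = 11/98.
At x = -381/98: the terms alternate in sign and decrease monotonically to 0 in absolute value (size ~ c/n), so the alternating series test gives convergence.
At x = -403/98: comparison with the harmonic series Σ 1/n shows the series diverges.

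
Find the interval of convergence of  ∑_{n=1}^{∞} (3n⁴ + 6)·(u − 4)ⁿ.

By the ratio test, |a_{n+1}/a_n| = (3(n+1)⁴ + 6)/(3n⁴ + 6) → 1.
Hence R = 1.
When u = 5, the terms have absolute value of order n⁴, which does not tend to 0, so the series diverges by the divergence test.
At u = 3: the terms have absolute value of order n⁴, which does not tend to 0, so the series diverges by the divergence test.

(3, 5)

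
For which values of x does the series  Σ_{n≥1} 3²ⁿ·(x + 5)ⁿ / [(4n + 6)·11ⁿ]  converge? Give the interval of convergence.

[-56/9, -34/9)

Apply the ratio test: |a_{n+1}| / |a_n| = [(4n + 6)/(4(n+1) + 6)] · 9/11, which tends to 9/11 as n → ∞.
Hence the series converges for |x + 5| < 1/(9/11) = 11/9, so the radius of convergence is 11/9.
Check x = -34/9: the terms behave like c/n; limit comparison with the harmonic series gives divergence.
Check x = -56/9: an alternating series whose terms decrease to 0 in absolute value, so it converges by the Leibniz criterion.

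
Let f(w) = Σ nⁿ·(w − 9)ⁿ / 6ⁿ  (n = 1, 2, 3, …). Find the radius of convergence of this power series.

R = 0

Applying the root test, |a_n|^(1/n) = n/6 → ∞.
The root grows without bound, so R = 0 (convergence only at w = 9).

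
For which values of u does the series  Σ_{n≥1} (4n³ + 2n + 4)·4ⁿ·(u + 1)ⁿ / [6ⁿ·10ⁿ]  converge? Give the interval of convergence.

Ratio test: |a_{n+1}/a_n| = [(4(n+1)³ + 2(n+1) + 4)/(4n³ + 2n + 4)] · 4/(6·10) → 1/15 as n → ∞.
Convergence for |u + 1| · 1/15 < 1, i.e. |u + 1| < 15. So R = 15.
Endpoint u = 14: the terms do not tend to 0, so the series diverges.
When u = -16, the terms do not tend to 0, so the series diverges.

(-16, 14)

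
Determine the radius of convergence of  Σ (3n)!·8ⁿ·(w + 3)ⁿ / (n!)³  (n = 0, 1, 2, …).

R = 1/216

By the ratio test, |a_{n+1}/a_n| = (3n+1)·(3n+2)·(3n+3)/(n+1)³ · 8 → 216.
Hence the series converges for |w + 3| < 1/(216) = 1/216, so the radius of convergence is 1/216.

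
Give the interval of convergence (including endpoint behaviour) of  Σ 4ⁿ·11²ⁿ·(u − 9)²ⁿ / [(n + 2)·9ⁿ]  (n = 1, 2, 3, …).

Apply the ratio test: |a_{n+1}| / |a_n| = [(n + 2)/((n+1) + 2)] · 4·121/9, which tends to 484/9 as n → ∞.
Successive powers of (u − 9) differ by 2, so the series converges when |u − 9|² · 484/9 < 1, i.e. |u − 9| < √(9/484) = 3/22. So R = 3/22.
Check u = 201/22: the terms are asymptotic to a nonzero constant times 1/n, so the series diverges by limit comparison with Σ 1/n.
Endpoint u = 195/22: the terms are asymptotic to a nonzero constant times 1/n, so the series diverges by limit comparison with Σ 1/n.

(195/22, 201/22)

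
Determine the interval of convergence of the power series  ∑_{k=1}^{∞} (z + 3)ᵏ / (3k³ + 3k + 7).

By the ratio test, |a_{k+1}/a_k| = (3k³ + 3k + 7)/(3(k+1)³ + 3(k+1) + 7) → 1.
Convergence for |z + 3| < 1, so R = 1.
Endpoint z = -2: the terms are on the order of 1/k³, so the series converges absolutely by comparison with the p-series (p = 3 > 1).
When z = -4, absolute convergence follows by limit comparison with Σ 1/k³.

[-4, -2]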